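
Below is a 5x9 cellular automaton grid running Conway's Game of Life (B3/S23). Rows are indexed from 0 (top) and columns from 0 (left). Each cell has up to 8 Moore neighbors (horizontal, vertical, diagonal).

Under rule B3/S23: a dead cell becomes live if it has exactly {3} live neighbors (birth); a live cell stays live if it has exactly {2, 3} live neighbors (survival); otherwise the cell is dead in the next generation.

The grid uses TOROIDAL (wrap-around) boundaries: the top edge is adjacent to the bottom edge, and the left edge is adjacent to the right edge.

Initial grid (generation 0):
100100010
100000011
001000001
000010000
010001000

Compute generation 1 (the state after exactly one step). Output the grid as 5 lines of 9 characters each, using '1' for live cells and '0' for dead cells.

Simulating step by step:
Generation 0 (given above): 11 live cells
Generation 1: 11 live cells
(generation 1 grid is the final answer)

Answer: 110000110
110000010
100000011
000000000
000010000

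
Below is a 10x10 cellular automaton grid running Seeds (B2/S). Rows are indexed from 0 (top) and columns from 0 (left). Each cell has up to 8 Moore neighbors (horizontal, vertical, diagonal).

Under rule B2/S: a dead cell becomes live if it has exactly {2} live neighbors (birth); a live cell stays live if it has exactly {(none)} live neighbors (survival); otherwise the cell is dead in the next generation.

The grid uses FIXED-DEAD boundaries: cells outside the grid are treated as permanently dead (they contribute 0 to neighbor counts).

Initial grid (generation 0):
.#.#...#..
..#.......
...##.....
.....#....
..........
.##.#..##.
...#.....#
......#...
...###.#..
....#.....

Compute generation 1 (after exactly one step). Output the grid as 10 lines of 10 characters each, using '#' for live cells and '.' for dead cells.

Simulating step by step:
Generation 0 (given above): 20 live cells
Generation 1: 21 live cells
(generation 1 grid is the final answer)

Answer: ..........
.#........
..#..#....
...#......
.########.
.........#
.#..###...
..#....##.
..........
......#...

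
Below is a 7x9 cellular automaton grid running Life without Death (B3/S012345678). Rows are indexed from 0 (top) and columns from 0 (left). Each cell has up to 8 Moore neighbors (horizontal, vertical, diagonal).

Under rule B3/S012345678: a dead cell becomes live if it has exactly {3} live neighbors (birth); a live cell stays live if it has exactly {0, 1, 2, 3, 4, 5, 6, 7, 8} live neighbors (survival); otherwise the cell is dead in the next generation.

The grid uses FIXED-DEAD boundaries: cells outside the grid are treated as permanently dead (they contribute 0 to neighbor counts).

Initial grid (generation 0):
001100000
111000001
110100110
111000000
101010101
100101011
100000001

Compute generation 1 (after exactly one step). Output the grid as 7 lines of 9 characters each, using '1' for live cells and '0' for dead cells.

Simulating step by step:
Generation 0 (given above): 26 live cells
Generation 1: 33 live cells
(generation 1 grid is the final answer)

Answer: 001100000
111000011
110100110
111001100
101011101
100111111
100000011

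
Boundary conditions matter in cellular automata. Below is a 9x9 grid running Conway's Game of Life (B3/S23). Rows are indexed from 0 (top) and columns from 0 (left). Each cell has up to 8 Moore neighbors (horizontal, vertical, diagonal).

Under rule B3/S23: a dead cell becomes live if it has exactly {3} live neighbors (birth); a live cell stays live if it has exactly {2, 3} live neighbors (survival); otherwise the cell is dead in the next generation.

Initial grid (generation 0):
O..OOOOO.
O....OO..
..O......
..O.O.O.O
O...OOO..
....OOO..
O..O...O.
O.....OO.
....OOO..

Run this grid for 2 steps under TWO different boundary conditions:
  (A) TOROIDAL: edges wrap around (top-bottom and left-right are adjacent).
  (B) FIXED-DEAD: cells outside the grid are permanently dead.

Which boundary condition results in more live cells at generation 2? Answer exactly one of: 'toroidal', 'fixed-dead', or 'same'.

Under TOROIDAL boundary, generation 2:
O..OO..OO
...OO....
.O.OOO...
..O..OOO.
......O.O
.......OO
...OO.OO.
...OO....
...OO..OO
Population = 29

Under FIXED-DEAD boundary, generation 2:
.........
...OO..OO
OO.OOO..O
..O..OOO.
......OO.
.........
...OO.OOO
....O..OO
.....OOO.
Population = 27

Comparison: toroidal=29, fixed-dead=27 -> toroidal

Answer: toroidal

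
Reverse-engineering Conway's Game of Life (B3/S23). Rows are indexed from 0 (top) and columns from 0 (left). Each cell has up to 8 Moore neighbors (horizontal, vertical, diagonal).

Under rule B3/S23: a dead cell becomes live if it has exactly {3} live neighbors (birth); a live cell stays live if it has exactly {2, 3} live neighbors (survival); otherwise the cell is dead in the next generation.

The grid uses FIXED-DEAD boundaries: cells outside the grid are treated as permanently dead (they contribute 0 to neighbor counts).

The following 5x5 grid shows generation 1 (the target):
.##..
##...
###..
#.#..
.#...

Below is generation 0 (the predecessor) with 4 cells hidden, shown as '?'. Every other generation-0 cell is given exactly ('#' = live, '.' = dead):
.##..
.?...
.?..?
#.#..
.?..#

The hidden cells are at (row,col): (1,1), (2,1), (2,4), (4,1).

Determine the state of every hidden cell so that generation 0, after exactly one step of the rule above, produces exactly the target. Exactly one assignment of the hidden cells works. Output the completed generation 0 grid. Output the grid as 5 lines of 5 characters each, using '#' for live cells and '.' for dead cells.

Hidden generation-0 cells (in order): (1,1), (2,1), (2,4), (4,1).
A hidden cell only influences target cells in its own 3x3 neighborhood. Try each of the 2^4 = 16 assignments, step the completed generation 0 forward once under B3/S23, and compare with the target:
  (1,1)=. (2,1)=. (2,4)=. (4,1)=. -> step gives (0,1)='.' but target has '#' -> reject
  (1,1)=. (2,1)=. (2,4)=. (4,1)=# -> step gives (0,1)='.' but target has '#' -> reject
  (1,1)=. (2,1)=. (2,4)=# (4,1)=. -> step gives (0,1)='.' but target has '#' -> reject
  (1,1)=. (2,1)=. (2,4)=# (4,1)=# -> step gives (0,1)='.' but target has '#' -> reject
  (1,1)=. (2,1)=# (2,4)=. (4,1)=. -> step gives (0,1)='.' but target has '#' -> reject
  (1,1)=. (2,1)=# (2,4)=. (4,1)=# -> step gives (0,1)='.' but target has '#' -> reject
  (1,1)=. (2,1)=# (2,4)=# (4,1)=. -> step gives (0,1)='.' but target has '#' -> reject
  (1,1)=. (2,1)=# (2,4)=# (4,1)=# -> step gives (0,1)='.' but target has '#' -> reject
  (1,1)=# (2,1)=. (2,4)=. (4,1)=. -> step gives (1,0)='.' but target has '#' -> reject
  (1,1)=# (2,1)=. (2,4)=. (4,1)=# -> step gives (1,0)='.' but target has '#' -> reject
  (1,1)=# (2,1)=. (2,4)=# (4,1)=. -> step gives (1,0)='.' but target has '#' -> reject
  (1,1)=# (2,1)=. (2,4)=# (4,1)=# -> step gives (1,0)='.' but target has '#' -> reject
  (1,1)=# (2,1)=# (2,4)=. (4,1)=. -> step gives (3,0)='.' but target has '#' -> reject
  (1,1)=# (2,1)=# (2,4)=. (4,1)=# -> step reproduces the target at every cell -> ACCEPT
  (1,1)=# (2,1)=# (2,4)=# (4,1)=. -> step gives (3,0)='.' but target has '#' -> reject
  (1,1)=# (2,1)=# (2,4)=# (4,1)=# -> step gives (3,3)='#' but target has '.' -> reject
Unique solution: (1,1)=live, (2,1)=live, (2,4)=dead, (4,1)=live.
Check: live-neighbor counts of every cell in the completed generation 0:
22210
33410
33310
24221
22220
Applying B3/S23 to generation 0 with these counts gives:
.##..
##...
###..
#.#..
.#...
which matches the target exactly.

Answer: .##..
.#...
.#...
#.#..
.#..#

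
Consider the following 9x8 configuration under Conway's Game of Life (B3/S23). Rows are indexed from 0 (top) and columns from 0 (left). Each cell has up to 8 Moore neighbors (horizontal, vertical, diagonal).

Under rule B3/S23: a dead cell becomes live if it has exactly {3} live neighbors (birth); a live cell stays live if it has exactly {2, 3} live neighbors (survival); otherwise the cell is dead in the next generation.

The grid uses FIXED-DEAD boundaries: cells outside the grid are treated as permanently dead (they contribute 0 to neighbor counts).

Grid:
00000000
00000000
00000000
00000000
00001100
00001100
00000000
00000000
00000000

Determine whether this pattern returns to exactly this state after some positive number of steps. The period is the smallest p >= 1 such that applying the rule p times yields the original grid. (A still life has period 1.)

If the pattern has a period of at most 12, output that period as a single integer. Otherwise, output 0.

Answer: 1

Derivation:
Simulating and comparing each generation to the original:
Gen 0 (original, given above): 4 live cells
Gen 1: 4 live cells, MATCHES original -> period = 1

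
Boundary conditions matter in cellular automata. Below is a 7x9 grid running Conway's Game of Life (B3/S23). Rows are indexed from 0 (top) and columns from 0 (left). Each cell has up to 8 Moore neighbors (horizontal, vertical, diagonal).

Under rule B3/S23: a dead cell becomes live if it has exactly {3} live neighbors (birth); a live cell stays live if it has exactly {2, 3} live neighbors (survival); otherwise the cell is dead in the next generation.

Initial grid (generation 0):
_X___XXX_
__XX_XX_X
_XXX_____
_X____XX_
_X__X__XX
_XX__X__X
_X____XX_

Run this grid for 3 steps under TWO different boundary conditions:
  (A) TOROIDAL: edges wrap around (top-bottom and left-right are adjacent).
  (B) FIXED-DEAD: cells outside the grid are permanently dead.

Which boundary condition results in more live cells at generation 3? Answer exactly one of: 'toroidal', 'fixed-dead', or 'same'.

Under TOROIDAL boundary, generation 3:
X_XXX__XX
XX_X_XX__
X__X_X_XX
_X_X____X
_X_XXX___
_XX___X__
___X_____
Population = 27

Under FIXED-DEAD boundary, generation 3:
____XX___
__XX_____
__X_X__XX
__XX____X
____XX__X
____XX__X
______XX_
Population = 19

Comparison: toroidal=27, fixed-dead=19 -> toroidal

Answer: toroidal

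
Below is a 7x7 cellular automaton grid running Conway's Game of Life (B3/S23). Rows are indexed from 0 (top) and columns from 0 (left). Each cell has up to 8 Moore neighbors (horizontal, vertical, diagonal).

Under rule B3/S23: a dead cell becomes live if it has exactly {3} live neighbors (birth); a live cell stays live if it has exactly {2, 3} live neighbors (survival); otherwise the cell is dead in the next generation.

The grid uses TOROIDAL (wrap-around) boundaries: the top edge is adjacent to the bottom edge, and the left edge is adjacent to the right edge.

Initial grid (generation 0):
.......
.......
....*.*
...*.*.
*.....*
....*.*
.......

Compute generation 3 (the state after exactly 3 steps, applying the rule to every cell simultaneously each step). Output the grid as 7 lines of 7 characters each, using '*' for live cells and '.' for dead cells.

Simulating step by step:
Generation 0 (given above): 8 live cells
Generation 1: 11 live cells
.......
.......
....**.
*...**.
*...*.*
*....**
.......
Generation 2: 10 live cells
.......
.......
....***
*..*...
.*..*..
*....*.
......*
Generation 3: 15 live cells
(generation 3 grid is the final answer)

Answer: .......
.....*.
....***
*..*..*
**..*.*
*....**
......*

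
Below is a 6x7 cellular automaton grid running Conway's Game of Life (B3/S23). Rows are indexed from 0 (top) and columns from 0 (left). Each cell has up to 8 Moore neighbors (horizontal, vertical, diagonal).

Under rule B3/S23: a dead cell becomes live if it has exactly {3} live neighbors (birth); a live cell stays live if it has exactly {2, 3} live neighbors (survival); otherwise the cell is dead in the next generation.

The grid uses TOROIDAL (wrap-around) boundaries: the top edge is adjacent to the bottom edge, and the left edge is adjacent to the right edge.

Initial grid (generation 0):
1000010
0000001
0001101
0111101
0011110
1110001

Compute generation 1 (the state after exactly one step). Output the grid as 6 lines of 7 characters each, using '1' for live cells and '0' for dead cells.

Simulating step by step:
Generation 0 (given above): 19 live cells
Generation 1: 11 live cells
(generation 1 grid is the final answer)

Answer: 0000010
1000101
0000101
1100001
0000000
1010000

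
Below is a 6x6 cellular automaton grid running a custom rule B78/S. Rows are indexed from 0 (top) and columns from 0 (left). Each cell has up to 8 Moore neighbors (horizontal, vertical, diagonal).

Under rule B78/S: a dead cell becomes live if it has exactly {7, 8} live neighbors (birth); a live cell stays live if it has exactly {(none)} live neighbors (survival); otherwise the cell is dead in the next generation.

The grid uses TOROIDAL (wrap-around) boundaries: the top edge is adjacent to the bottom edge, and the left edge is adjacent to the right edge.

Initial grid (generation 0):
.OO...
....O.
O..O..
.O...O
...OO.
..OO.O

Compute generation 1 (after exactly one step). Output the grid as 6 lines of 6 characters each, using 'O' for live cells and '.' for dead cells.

Answer: ......
......
......
......
......
......

Derivation:
Simulating step by step:
Generation 0 (given above): 12 live cells
Generation 1: 0 live cells
(generation 1 grid is the final answer)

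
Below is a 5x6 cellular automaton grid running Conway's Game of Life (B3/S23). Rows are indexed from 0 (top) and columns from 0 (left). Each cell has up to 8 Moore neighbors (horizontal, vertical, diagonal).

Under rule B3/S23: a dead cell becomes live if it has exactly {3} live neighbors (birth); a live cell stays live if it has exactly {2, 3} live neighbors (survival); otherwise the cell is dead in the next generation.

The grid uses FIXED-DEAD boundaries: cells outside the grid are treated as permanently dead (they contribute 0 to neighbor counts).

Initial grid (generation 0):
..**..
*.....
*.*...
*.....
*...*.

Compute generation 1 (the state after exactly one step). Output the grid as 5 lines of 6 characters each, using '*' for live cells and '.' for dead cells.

Simulating step by step:
Generation 0 (given above): 8 live cells
Generation 1: 4 live cells
(generation 1 grid is the final answer)

Answer: ......
..**..
*.....
*.....
......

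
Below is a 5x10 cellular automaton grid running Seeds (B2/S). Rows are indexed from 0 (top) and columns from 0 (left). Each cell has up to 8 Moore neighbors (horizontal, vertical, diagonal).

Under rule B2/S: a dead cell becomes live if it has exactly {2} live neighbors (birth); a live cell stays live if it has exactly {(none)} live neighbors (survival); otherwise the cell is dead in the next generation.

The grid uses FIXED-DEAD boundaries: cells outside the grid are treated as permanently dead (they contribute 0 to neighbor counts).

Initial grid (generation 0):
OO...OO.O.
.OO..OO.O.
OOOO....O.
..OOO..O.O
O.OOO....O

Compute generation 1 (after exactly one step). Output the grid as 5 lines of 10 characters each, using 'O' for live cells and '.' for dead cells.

Answer: ....O....O
..........
..........
.....O....
.....O....

Derivation:
Simulating step by step:
Generation 0 (given above): 25 live cells
Generation 1: 4 live cells
(generation 1 grid is the final answer)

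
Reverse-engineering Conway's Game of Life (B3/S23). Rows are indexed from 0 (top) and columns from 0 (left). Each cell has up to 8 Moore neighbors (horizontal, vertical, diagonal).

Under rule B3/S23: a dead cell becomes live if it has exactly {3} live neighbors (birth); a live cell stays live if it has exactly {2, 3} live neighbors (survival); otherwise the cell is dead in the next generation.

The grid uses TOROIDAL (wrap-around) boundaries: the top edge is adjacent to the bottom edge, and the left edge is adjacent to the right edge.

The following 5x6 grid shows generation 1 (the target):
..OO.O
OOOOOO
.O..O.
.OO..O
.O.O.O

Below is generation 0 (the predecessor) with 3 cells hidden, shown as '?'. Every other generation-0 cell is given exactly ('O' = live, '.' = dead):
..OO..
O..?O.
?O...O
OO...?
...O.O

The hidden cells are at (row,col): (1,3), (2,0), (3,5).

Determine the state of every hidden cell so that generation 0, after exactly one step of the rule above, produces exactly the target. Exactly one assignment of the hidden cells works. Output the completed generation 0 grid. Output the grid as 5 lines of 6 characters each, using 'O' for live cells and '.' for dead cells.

Hidden generation-0 cells (in order): (1,3), (2,0), (3,5).
A hidden cell only influences target cells in its own 3x3 neighborhood. Try each of the 2^3 = 8 assignments, step the completed generation 0 forward once under B3/S23, and compare with the target:
  (1,3)=. (2,0)=. (3,5)=. -> step gives (2,4)='.' but target has 'O' -> reject
  (1,3)=. (2,0)=. (3,5)=O -> step reproduces the target at every cell -> ACCEPT
  (1,3)=. (2,0)=O (3,5)=. -> step gives (1,1)='.' but target has 'O' -> reject
  (1,3)=. (2,0)=O (3,5)=O -> step gives (1,1)='.' but target has 'O' -> reject
  (1,3)=O (2,0)=. (3,5)=. -> step gives (0,3)='.' but target has 'O' -> reject
  (1,3)=O (2,0)=. (3,5)=O -> step gives (0,3)='.' but target has 'O' -> reject
  (1,3)=O (2,0)=O (3,5)=. -> step gives (0,3)='.' but target has 'O' -> reject
  (1,3)=O (2,0)=O (3,5)=O -> step gives (0,3)='.' but target has 'O' -> reject
Unique solution: (1,3)=dead, (2,0)=dead, (3,5)=live.
Check: live-neighbor counts of every cell in the completed generation 0:
222343
233323
632134
523143
434242
Applying B3/S23 to generation 0 with these counts gives:
..OO.O
OOOOOO
.O..O.
.OO..O
.O.O.O
which matches the target exactly.

Answer: ..OO..
O...O.
.O...O
OO...O
...O.O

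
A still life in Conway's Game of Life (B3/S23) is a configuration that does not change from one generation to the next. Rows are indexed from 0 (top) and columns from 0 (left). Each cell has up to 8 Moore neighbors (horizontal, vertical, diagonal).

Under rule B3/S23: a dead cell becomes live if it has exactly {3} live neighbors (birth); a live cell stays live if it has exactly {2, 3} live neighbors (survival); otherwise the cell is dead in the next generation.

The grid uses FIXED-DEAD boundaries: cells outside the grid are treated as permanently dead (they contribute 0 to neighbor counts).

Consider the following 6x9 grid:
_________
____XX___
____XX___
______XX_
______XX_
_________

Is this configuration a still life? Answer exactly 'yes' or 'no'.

Answer: no

Derivation:
Compute generation 1 and compare to generation 0 (given above):
Generation 1:
_________
____XX___
____X____
_______X_
______XX_
_________
Cell (2,5) differs: gen0=1 vs gen1=0 -> NOT a still life.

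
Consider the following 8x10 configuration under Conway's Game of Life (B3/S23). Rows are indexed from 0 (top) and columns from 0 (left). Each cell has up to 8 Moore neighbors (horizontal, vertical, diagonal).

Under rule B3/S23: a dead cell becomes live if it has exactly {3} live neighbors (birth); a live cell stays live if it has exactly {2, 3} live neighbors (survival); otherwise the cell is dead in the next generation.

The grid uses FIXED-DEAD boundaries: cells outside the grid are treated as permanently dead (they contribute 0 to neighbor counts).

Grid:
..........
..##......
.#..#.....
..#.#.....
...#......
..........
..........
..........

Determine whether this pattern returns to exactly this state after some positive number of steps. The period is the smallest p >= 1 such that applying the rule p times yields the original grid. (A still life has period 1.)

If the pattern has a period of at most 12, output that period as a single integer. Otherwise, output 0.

Simulating and comparing each generation to the original:
Gen 0 (original, given above): 7 live cells
Gen 1: 7 live cells, MATCHES original -> period = 1

Answer: 1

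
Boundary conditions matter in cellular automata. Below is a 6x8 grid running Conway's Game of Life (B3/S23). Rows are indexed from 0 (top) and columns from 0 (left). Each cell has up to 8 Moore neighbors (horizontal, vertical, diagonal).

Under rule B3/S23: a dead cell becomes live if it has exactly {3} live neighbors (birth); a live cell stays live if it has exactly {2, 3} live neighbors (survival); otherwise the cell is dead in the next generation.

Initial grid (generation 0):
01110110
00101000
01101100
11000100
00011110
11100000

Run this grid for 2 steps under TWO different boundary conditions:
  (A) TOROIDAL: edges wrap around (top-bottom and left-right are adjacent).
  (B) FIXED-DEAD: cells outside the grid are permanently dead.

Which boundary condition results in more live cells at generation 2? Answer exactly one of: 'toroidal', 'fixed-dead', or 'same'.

Under TOROIDAL boundary, generation 2:
10000110
01010011
10000101
11100000
01001110
10010000
Population = 19

Under FIXED-DEAD boundary, generation 2:
00111100
00000010
10000100
11100010
10000010
00100010
Population = 15

Comparison: toroidal=19, fixed-dead=15 -> toroidal

Answer: toroidal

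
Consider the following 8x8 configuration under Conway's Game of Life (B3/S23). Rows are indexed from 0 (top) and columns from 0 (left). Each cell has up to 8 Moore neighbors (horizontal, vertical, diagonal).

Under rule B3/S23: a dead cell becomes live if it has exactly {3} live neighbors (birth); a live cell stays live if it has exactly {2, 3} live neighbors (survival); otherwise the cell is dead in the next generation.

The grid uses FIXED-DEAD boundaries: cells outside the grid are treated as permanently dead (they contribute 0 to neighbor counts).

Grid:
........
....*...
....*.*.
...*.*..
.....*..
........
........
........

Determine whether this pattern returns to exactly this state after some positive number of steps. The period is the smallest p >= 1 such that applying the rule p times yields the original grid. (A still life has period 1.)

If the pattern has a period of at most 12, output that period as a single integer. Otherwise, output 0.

Answer: 2

Derivation:
Simulating and comparing each generation to the original:
Gen 0 (original, given above): 6 live cells
Gen 1: 6 live cells, differs from original
Gen 2: 6 live cells, MATCHES original -> period = 2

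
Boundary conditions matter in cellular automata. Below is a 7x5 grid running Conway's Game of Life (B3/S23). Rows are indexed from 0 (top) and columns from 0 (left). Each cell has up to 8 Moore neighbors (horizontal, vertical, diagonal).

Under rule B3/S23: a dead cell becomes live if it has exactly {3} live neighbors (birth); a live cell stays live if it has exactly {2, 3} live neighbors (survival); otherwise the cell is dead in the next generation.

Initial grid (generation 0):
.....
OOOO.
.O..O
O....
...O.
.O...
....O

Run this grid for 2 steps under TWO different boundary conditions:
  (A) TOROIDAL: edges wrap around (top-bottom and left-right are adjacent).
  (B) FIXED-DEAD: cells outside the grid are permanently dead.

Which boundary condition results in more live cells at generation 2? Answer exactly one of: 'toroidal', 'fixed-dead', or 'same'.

Under TOROIDAL boundary, generation 2:
.....
.....
.....
O..OO
.....
.....
OOOOO
Population = 8

Under FIXED-DEAD boundary, generation 2:
O..O.
O..O.
.O.O.
.....
.....
.....
.....
Population = 6

Comparison: toroidal=8, fixed-dead=6 -> toroidal

Answer: toroidal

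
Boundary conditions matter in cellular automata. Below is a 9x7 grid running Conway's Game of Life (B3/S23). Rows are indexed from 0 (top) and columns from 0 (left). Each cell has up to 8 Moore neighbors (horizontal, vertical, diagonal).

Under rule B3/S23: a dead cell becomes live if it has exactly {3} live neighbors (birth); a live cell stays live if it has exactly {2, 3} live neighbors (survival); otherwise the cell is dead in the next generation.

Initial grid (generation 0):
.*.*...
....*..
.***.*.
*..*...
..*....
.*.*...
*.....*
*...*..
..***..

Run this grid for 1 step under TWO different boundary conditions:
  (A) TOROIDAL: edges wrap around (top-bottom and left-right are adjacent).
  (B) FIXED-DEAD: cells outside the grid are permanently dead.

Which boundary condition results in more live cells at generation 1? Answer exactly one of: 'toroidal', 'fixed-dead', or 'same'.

Under TOROIDAL boundary, generation 1:
.......
.*..*..
.***...
...**..
.***...
***....
**....*
**..***
.**.*..
Population = 24

Under FIXED-DEAD boundary, generation 1:
.......
.*..*..
.***...
...**..
.***...
.**....
**.....
.*..**.
...**..
Population = 19

Comparison: toroidal=24, fixed-dead=19 -> toroidal

Answer: toroidal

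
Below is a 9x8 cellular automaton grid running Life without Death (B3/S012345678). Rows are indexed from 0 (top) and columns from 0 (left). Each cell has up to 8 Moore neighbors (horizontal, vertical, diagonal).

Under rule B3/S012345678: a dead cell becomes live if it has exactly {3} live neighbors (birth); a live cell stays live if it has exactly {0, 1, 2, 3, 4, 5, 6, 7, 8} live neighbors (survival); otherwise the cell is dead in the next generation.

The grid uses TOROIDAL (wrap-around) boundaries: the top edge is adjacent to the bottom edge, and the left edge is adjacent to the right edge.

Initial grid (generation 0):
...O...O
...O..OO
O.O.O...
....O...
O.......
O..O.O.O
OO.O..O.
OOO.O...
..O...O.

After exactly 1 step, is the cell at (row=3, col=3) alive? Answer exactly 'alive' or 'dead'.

Answer: alive

Derivation:
Simulating step by step:
Generation 0 (given above): 24 live cells
Generation 1: 41 live cells
..OO...O
O.OOO.OO
O.O.OO.O
.O.OO...
O...O..O
O.OOOOOO
OO.O.OO.
OOO.OO..
O.O...OO

Cell (3,3) at generation 1: 1 -> alive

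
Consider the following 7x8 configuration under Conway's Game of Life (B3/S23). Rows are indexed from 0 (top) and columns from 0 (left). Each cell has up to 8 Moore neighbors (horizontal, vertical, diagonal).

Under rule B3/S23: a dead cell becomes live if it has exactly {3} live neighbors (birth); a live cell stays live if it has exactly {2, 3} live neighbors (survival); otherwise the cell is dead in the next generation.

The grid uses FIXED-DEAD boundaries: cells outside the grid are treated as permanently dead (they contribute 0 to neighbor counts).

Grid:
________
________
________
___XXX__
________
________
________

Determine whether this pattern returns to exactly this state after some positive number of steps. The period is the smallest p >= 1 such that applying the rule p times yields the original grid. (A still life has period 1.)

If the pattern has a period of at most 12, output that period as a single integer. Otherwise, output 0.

Simulating and comparing each generation to the original:
Gen 0 (original, given above): 3 live cells
Gen 1: 3 live cells, differs from original
Gen 2: 3 live cells, MATCHES original -> period = 2

Answer: 2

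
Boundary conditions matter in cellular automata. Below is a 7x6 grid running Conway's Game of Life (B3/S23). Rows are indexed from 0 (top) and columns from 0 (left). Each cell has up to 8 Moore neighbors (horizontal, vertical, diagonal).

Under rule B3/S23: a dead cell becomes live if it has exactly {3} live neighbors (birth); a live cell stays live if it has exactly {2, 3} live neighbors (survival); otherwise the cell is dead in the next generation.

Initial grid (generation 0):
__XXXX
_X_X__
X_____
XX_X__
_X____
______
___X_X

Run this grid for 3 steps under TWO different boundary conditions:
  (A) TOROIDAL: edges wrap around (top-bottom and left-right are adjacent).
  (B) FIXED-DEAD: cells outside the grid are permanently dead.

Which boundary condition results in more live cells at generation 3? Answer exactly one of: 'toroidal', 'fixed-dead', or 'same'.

Under TOROIDAL boundary, generation 3:
X__X__
______
______
_X____
X_XX_X
X__XX_
X__XXX
Population = 14

Under FIXED-DEAD boundary, generation 3:
__X_X_
_X__X_
_XXX__
______
__X___
_X____
______
Population = 9

Comparison: toroidal=14, fixed-dead=9 -> toroidal

Answer: toroidal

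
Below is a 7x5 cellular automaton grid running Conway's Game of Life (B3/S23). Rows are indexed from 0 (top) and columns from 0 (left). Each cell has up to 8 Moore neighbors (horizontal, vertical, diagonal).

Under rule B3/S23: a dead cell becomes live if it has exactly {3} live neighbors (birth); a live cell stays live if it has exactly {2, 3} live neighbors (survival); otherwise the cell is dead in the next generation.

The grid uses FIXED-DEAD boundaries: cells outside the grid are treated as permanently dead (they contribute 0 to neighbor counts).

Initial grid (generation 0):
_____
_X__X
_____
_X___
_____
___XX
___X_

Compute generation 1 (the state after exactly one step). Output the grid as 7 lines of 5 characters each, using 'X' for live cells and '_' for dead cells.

Answer: _____
_____
_____
_____
_____
___XX
___XX

Derivation:
Simulating step by step:
Generation 0 (given above): 6 live cells
Generation 1: 4 live cells
(generation 1 grid is the final answer)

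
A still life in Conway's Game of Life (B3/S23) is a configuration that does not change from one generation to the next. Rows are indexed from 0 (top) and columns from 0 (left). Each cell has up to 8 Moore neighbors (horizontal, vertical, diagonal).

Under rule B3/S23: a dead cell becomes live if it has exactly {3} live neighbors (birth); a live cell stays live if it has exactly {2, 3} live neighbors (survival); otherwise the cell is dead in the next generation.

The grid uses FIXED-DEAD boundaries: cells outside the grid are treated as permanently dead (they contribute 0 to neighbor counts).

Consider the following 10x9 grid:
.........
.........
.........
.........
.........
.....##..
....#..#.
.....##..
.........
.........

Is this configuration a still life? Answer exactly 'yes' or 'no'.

Answer: yes

Derivation:
Compute generation 1 and compare to generation 0 (given above):
Generation 1:
.........
.........
.........
.........
.........
.....##..
....#..#.
.....##..
.........
.........
The grids are IDENTICAL -> still life.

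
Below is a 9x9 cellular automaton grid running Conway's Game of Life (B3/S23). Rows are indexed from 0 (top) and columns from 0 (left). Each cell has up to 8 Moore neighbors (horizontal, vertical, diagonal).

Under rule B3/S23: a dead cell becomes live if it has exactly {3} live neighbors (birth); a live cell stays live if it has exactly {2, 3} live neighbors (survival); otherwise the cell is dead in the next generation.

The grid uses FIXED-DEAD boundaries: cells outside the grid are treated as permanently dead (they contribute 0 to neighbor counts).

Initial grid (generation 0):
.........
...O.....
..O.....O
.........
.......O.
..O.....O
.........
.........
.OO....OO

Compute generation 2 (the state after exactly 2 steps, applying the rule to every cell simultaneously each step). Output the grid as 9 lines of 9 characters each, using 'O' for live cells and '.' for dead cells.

Answer: .........
.........
.........
.........
.........
.........
.........
.........
.........

Derivation:
Simulating step by step:
Generation 0 (given above): 10 live cells
Generation 1: 0 live cells
.........
.........
.........
.........
.........
.........
.........
.........
.........
Generation 2: 0 live cells
(generation 2 grid is the final answer)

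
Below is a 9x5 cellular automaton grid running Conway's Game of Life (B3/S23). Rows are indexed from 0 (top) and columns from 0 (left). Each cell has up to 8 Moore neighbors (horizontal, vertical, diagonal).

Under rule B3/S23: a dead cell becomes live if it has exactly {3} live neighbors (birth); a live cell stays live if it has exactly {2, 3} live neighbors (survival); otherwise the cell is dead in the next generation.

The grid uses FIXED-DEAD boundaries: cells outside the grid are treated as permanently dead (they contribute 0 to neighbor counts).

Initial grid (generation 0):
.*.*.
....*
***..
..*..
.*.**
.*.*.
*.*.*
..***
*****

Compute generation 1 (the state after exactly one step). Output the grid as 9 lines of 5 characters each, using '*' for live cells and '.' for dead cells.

Simulating step by step:
Generation 0 (given above): 23 live cells
Generation 1: 15 live cells
(generation 1 grid is the final answer)

Answer: .....
*..*.
.***.
*....
.*.**
**...
....*
*....
.*..*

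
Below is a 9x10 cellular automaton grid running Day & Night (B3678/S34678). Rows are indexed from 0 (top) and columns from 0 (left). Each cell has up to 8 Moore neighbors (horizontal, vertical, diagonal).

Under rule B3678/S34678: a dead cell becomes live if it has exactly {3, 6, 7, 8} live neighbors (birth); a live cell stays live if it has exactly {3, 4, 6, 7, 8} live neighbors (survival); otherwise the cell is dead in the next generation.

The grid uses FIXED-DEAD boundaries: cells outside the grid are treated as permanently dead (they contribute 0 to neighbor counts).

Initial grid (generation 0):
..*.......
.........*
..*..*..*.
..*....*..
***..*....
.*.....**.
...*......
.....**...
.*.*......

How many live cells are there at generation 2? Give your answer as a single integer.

Answer: 11

Derivation:
Simulating step by step:
Generation 0 (given above): 19 live cells
Generation 1: 14 live cells
..........
..........
..........
..**..*...
.**...***.
**........
......**..
..*.*.....
..........
Generation 2: 11 live cells
..........
..........
..........
.**.......
****...*..
.**.....*.
.*........
..........
..........
Population at generation 2: 11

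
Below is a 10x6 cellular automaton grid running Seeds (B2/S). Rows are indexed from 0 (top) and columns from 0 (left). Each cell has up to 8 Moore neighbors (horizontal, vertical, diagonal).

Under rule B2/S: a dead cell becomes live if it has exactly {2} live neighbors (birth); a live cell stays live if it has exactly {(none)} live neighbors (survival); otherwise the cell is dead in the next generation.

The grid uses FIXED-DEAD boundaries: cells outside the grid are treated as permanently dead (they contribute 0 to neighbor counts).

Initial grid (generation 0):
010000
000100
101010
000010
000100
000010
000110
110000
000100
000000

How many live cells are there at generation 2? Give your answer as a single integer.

Simulating step by step:
Generation 0 (given above): 13 live cells
Generation 1: 18 live cells
001000
100010
010001
011001
000001
001001
111001
000000
111000
000000
Generation 2: 15 live cells
010100
001101
000100
100000
000100
100100
000110
000100
000000
101000
Population at generation 2: 15

Answer: 15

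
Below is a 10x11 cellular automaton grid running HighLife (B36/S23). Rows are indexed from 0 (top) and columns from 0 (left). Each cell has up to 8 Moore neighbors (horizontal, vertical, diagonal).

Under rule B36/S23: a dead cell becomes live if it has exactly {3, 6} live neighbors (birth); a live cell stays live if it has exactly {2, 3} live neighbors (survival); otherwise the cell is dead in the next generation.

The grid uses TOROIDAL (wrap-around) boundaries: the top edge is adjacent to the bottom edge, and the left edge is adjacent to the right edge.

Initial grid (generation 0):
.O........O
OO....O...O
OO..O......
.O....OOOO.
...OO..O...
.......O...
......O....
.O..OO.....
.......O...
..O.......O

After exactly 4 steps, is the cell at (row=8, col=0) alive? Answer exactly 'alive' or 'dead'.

Simulating step by step:
Generation 0 (given above): 25 live cells
Generation 1: 28 live cells
OOO......OO
..O.......O
..O..OO.OO.
OOOOOOOOO..
...........
......OO...
.....OO....
.....OO....
...........
O..........
Generation 2: 26 live cells
..O......O.
..OO....O..
O.......OOO
.OOOO...OO.
.OOOO...O..
.....OOO...
...........
.....OO....
...........
O..........
Generation 3: 24 live cells
.OOO.......
.OOO....O..
O...O..O..O
....O..O...
.O....O.OO.
..OOOOOO...
.......O...
...........
...........
...........
Generation 4: 26 live cells
.O.O.......
....O......
OOO.O..OO..
O....OOO.OO
..O.....O..
..OOOO.....
...OOO.O...
...........
...........
..O........

Cell (8,0) at generation 4: 0 -> dead

Answer: dead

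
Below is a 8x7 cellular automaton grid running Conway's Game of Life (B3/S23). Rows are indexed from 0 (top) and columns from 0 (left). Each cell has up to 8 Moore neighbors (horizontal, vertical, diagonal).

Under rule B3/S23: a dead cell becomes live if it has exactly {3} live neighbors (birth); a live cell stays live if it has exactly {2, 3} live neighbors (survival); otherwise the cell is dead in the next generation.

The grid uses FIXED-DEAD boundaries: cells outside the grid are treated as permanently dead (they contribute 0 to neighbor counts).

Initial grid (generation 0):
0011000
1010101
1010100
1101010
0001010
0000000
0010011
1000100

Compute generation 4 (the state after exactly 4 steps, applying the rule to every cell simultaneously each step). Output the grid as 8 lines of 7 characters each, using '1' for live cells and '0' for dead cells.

Simulating step by step:
Generation 0 (given above): 20 live cells
Generation 1: 19 live cells
0111000
0010110
1010100
1101010
0010000
0000111
0000010
0000010
Generation 2: 18 live cells
0111100
0000110
1010000
1001100
0111001
0000111
0000000
0000000
Generation 3: 19 live cells
0011110
0000110
0100010
1000100
0110001
0011111
0000010
0000000
Generation 4: 19 live cells
(generation 4 grid is the final answer)

Answer: 0001010
0010001
0000010
1010010
0110001
0111101
0001011
0000000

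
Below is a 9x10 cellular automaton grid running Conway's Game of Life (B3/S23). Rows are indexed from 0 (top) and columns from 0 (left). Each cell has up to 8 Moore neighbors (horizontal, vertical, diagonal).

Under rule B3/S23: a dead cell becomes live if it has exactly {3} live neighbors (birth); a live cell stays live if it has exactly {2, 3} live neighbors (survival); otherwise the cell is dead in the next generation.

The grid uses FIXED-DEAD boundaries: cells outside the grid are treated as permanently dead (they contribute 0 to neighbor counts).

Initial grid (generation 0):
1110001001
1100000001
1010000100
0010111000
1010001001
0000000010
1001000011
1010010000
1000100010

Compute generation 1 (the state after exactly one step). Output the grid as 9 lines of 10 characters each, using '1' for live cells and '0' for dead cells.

Simulating step by step:
Generation 0 (given above): 30 live cells
Generation 1: 28 live cells
(generation 1 grid is the final answer)

Answer: 1010000000
0000000010
1011011000
0010011100
0101001100
0100000110
0100000011
1001100011
0100000000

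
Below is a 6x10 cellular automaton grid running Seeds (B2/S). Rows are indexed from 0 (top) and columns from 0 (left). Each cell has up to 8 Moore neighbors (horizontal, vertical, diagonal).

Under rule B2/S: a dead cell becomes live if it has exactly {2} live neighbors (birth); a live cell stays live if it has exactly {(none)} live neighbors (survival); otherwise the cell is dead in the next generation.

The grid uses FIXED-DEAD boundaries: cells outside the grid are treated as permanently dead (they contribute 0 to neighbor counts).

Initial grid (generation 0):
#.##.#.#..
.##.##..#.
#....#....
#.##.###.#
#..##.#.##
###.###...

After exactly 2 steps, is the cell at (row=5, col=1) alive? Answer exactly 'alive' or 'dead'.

Simulating step by step:
Generation 0 (given above): 31 live cells
Generation 1: 5 live cells
........#.
.......#..
.........#
..........
..........
........##
Generation 2: 5 live cells
.......#..
.........#
........#.
..........
........##
..........

Cell (5,1) at generation 2: 0 -> dead

Answer: dead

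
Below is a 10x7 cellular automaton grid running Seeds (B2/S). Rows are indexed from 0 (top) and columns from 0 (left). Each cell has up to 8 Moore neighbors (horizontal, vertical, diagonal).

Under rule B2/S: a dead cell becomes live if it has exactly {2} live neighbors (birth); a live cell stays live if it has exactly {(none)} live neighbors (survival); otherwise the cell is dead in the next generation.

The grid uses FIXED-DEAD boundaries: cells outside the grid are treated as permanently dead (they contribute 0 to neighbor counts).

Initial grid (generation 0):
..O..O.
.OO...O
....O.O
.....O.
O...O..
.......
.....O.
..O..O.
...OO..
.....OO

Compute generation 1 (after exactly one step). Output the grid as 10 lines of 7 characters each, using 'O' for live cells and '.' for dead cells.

Simulating step by step:
Generation 0 (given above): 17 live cells
Generation 1: 16 live cells
(generation 1 grid is the final answer)

Answer: ...O..O
....O..
.OOO...
...O..O
.....O.
....OO.
....O.O
......O
..O....
...O...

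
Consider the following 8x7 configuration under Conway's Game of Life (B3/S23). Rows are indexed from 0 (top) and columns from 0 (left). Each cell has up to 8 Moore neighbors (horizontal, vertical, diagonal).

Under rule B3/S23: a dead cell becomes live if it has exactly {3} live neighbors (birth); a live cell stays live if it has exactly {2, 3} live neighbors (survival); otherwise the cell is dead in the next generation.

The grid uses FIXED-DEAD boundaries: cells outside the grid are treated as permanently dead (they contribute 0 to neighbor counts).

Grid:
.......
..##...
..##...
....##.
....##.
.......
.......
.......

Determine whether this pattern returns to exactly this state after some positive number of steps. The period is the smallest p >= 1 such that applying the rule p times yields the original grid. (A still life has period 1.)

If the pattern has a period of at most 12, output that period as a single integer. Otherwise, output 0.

Answer: 2

Derivation:
Simulating and comparing each generation to the original:
Gen 0 (original, given above): 8 live cells
Gen 1: 6 live cells, differs from original
Gen 2: 8 live cells, MATCHES original -> period = 2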